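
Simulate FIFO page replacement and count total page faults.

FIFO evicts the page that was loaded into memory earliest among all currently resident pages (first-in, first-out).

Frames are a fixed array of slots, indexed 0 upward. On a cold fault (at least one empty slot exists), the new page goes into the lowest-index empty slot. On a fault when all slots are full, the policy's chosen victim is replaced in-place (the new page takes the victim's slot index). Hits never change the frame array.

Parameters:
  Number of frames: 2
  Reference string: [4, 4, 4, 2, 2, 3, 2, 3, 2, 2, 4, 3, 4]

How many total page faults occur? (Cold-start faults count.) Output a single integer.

Step 0: ref 4 → FAULT, frames=[4,-]
Step 1: ref 4 → HIT, frames=[4,-]
Step 2: ref 4 → HIT, frames=[4,-]
Step 3: ref 2 → FAULT, frames=[4,2]
Step 4: ref 2 → HIT, frames=[4,2]
Step 5: ref 3 → FAULT (evict 4), frames=[3,2]
Step 6: ref 2 → HIT, frames=[3,2]
Step 7: ref 3 → HIT, frames=[3,2]
Step 8: ref 2 → HIT, frames=[3,2]
Step 9: ref 2 → HIT, frames=[3,2]
Step 10: ref 4 → FAULT (evict 2), frames=[3,4]
Step 11: ref 3 → HIT, frames=[3,4]
Step 12: ref 4 → HIT, frames=[3,4]
Total faults: 4

Answer: 4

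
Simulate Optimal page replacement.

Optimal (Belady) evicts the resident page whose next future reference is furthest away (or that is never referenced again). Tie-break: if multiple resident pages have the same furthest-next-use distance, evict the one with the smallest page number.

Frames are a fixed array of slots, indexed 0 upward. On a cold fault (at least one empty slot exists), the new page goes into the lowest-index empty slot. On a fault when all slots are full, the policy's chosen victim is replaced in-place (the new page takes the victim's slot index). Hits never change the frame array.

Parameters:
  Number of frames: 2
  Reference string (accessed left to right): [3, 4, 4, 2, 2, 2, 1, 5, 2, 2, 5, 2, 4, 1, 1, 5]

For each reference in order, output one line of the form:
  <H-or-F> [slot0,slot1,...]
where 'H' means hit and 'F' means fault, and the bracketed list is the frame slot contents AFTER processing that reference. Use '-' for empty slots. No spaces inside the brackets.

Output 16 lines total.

F [3,-]
F [3,4]
H [3,4]
F [2,4]
H [2,4]
H [2,4]
F [2,1]
F [2,5]
H [2,5]
H [2,5]
H [2,5]
H [2,5]
F [4,5]
F [1,5]
H [1,5]
H [1,5]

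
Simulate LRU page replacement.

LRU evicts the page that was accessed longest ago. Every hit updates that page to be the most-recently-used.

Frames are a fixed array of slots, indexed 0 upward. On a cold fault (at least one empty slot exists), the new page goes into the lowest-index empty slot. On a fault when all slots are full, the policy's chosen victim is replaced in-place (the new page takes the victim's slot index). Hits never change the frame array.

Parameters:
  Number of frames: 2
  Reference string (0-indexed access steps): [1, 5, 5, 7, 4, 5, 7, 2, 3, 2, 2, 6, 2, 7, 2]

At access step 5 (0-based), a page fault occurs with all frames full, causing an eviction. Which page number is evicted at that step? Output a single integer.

Step 0: ref 1 -> FAULT, frames=[1,-]
Step 1: ref 5 -> FAULT, frames=[1,5]
Step 2: ref 5 -> HIT, frames=[1,5]
Step 3: ref 7 -> FAULT, evict 1, frames=[7,5]
Step 4: ref 4 -> FAULT, evict 5, frames=[7,4]
Step 5: ref 5 -> FAULT, evict 7, frames=[5,4]
At step 5: evicted page 7

Answer: 7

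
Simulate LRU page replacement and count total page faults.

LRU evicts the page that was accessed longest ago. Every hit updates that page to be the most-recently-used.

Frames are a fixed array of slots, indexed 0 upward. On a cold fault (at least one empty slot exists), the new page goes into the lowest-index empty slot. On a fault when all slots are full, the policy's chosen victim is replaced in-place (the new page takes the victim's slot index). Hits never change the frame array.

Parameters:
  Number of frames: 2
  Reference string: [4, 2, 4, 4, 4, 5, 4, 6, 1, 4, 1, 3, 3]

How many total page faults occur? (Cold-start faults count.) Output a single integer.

Step 0: ref 4 → FAULT, frames=[4,-]
Step 1: ref 2 → FAULT, frames=[4,2]
Step 2: ref 4 → HIT, frames=[4,2]
Step 3: ref 4 → HIT, frames=[4,2]
Step 4: ref 4 → HIT, frames=[4,2]
Step 5: ref 5 → FAULT (evict 2), frames=[4,5]
Step 6: ref 4 → HIT, frames=[4,5]
Step 7: ref 6 → FAULT (evict 5), frames=[4,6]
Step 8: ref 1 → FAULT (evict 4), frames=[1,6]
Step 9: ref 4 → FAULT (evict 6), frames=[1,4]
Step 10: ref 1 → HIT, frames=[1,4]
Step 11: ref 3 → FAULT (evict 4), frames=[1,3]
Step 12: ref 3 → HIT, frames=[1,3]
Total faults: 7

Answer: 7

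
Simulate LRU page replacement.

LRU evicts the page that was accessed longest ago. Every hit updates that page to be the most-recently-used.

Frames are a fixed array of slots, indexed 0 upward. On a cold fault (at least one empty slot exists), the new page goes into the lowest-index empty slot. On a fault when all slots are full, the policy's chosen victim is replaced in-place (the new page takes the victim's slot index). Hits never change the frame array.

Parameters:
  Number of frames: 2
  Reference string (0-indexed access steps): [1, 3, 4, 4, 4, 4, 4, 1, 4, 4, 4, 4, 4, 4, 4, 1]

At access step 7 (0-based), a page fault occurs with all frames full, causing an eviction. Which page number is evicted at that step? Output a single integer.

Step 0: ref 1 -> FAULT, frames=[1,-]
Step 1: ref 3 -> FAULT, frames=[1,3]
Step 2: ref 4 -> FAULT, evict 1, frames=[4,3]
Step 3: ref 4 -> HIT, frames=[4,3]
Step 4: ref 4 -> HIT, frames=[4,3]
Step 5: ref 4 -> HIT, frames=[4,3]
Step 6: ref 4 -> HIT, frames=[4,3]
Step 7: ref 1 -> FAULT, evict 3, frames=[4,1]
At step 7: evicted page 3

Answer: 3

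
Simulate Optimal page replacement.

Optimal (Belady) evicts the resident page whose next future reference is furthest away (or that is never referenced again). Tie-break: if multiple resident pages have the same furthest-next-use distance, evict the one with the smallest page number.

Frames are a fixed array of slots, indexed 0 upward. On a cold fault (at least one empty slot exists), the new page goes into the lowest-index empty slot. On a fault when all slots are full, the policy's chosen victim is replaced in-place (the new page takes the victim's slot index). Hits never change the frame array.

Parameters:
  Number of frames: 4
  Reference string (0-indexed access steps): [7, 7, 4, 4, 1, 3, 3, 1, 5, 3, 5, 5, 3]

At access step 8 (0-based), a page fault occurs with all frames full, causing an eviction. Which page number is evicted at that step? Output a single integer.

Step 0: ref 7 -> FAULT, frames=[7,-,-,-]
Step 1: ref 7 -> HIT, frames=[7,-,-,-]
Step 2: ref 4 -> FAULT, frames=[7,4,-,-]
Step 3: ref 4 -> HIT, frames=[7,4,-,-]
Step 4: ref 1 -> FAULT, frames=[7,4,1,-]
Step 5: ref 3 -> FAULT, frames=[7,4,1,3]
Step 6: ref 3 -> HIT, frames=[7,4,1,3]
Step 7: ref 1 -> HIT, frames=[7,4,1,3]
Step 8: ref 5 -> FAULT, evict 1, frames=[7,4,5,3]
At step 8: evicted page 1

Answer: 1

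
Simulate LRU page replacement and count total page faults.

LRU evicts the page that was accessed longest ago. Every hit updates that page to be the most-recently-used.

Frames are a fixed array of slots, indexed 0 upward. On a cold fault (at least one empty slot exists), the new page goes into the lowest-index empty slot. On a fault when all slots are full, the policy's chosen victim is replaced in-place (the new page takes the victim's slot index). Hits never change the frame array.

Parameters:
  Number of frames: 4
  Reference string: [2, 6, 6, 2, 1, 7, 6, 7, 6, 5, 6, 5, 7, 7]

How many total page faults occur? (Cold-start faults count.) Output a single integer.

Answer: 5

Derivation:
Step 0: ref 2 → FAULT, frames=[2,-,-,-]
Step 1: ref 6 → FAULT, frames=[2,6,-,-]
Step 2: ref 6 → HIT, frames=[2,6,-,-]
Step 3: ref 2 → HIT, frames=[2,6,-,-]
Step 4: ref 1 → FAULT, frames=[2,6,1,-]
Step 5: ref 7 → FAULT, frames=[2,6,1,7]
Step 6: ref 6 → HIT, frames=[2,6,1,7]
Step 7: ref 7 → HIT, frames=[2,6,1,7]
Step 8: ref 6 → HIT, frames=[2,6,1,7]
Step 9: ref 5 → FAULT (evict 2), frames=[5,6,1,7]
Step 10: ref 6 → HIT, frames=[5,6,1,7]
Step 11: ref 5 → HIT, frames=[5,6,1,7]
Step 12: ref 7 → HIT, frames=[5,6,1,7]
Step 13: ref 7 → HIT, frames=[5,6,1,7]
Total faults: 5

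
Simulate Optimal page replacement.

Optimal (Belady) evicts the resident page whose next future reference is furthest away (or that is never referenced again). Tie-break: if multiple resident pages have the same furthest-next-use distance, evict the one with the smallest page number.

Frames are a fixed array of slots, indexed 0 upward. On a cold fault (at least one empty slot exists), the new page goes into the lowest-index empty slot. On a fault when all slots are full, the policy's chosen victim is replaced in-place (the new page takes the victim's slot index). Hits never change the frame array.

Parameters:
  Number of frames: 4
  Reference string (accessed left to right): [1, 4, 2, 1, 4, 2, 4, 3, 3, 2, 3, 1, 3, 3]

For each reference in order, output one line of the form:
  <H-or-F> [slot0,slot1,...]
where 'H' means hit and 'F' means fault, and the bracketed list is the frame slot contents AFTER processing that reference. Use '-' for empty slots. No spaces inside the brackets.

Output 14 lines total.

F [1,-,-,-]
F [1,4,-,-]
F [1,4,2,-]
H [1,4,2,-]
H [1,4,2,-]
H [1,4,2,-]
H [1,4,2,-]
F [1,4,2,3]
H [1,4,2,3]
H [1,4,2,3]
H [1,4,2,3]
H [1,4,2,3]
H [1,4,2,3]
H [1,4,2,3]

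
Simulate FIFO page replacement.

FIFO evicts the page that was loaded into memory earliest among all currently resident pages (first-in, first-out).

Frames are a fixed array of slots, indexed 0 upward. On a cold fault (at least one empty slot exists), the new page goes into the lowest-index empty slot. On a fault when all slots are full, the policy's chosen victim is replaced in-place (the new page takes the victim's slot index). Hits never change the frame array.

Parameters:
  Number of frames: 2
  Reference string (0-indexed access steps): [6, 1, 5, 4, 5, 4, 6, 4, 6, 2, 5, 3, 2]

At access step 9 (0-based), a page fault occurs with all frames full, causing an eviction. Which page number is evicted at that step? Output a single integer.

Step 0: ref 6 -> FAULT, frames=[6,-]
Step 1: ref 1 -> FAULT, frames=[6,1]
Step 2: ref 5 -> FAULT, evict 6, frames=[5,1]
Step 3: ref 4 -> FAULT, evict 1, frames=[5,4]
Step 4: ref 5 -> HIT, frames=[5,4]
Step 5: ref 4 -> HIT, frames=[5,4]
Step 6: ref 6 -> FAULT, evict 5, frames=[6,4]
Step 7: ref 4 -> HIT, frames=[6,4]
Step 8: ref 6 -> HIT, frames=[6,4]
Step 9: ref 2 -> FAULT, evict 4, frames=[6,2]
At step 9: evicted page 4

Answer: 4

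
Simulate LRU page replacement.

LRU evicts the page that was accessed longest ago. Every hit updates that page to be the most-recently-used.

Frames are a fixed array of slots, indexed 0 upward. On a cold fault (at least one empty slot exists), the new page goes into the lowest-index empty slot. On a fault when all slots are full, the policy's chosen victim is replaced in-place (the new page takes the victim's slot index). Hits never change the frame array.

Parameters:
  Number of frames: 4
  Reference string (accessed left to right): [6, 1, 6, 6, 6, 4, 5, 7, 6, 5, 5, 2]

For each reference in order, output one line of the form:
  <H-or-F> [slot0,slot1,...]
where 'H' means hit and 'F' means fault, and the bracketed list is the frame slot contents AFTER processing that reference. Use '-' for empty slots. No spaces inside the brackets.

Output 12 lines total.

F [6,-,-,-]
F [6,1,-,-]
H [6,1,-,-]
H [6,1,-,-]
H [6,1,-,-]
F [6,1,4,-]
F [6,1,4,5]
F [6,7,4,5]
H [6,7,4,5]
H [6,7,4,5]
H [6,7,4,5]
F [6,7,2,5]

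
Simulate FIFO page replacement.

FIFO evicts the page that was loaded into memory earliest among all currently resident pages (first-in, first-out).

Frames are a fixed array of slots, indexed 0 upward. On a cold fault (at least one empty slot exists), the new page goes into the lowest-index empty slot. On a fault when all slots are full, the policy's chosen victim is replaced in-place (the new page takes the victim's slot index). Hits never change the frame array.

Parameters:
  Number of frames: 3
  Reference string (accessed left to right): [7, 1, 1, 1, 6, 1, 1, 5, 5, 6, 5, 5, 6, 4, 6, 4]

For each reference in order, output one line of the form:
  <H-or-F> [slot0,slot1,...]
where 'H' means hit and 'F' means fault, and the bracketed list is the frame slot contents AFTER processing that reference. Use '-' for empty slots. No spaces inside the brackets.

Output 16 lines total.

F [7,-,-]
F [7,1,-]
H [7,1,-]
H [7,1,-]
F [7,1,6]
H [7,1,6]
H [7,1,6]
F [5,1,6]
H [5,1,6]
H [5,1,6]
H [5,1,6]
H [5,1,6]
H [5,1,6]
F [5,4,6]
H [5,4,6]
H [5,4,6]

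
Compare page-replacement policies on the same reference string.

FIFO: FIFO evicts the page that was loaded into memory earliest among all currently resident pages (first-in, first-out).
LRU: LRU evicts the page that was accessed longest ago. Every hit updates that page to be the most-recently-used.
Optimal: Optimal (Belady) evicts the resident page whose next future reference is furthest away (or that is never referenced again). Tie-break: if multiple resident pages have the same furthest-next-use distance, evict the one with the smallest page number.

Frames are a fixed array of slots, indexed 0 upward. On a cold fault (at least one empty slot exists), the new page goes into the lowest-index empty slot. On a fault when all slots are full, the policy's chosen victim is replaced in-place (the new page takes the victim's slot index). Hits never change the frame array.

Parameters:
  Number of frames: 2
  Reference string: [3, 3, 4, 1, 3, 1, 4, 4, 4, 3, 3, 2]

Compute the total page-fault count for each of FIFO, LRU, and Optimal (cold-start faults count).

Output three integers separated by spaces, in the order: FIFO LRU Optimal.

--- FIFO ---
  step 0: ref 3 -> FAULT, frames=[3,-] (faults so far: 1)
  step 1: ref 3 -> HIT, frames=[3,-] (faults so far: 1)
  step 2: ref 4 -> FAULT, frames=[3,4] (faults so far: 2)
  step 3: ref 1 -> FAULT, evict 3, frames=[1,4] (faults so far: 3)
  step 4: ref 3 -> FAULT, evict 4, frames=[1,3] (faults so far: 4)
  step 5: ref 1 -> HIT, frames=[1,3] (faults so far: 4)
  step 6: ref 4 -> FAULT, evict 1, frames=[4,3] (faults so far: 5)
  step 7: ref 4 -> HIT, frames=[4,3] (faults so far: 5)
  step 8: ref 4 -> HIT, frames=[4,3] (faults so far: 5)
  step 9: ref 3 -> HIT, frames=[4,3] (faults so far: 5)
  step 10: ref 3 -> HIT, frames=[4,3] (faults so far: 5)
  step 11: ref 2 -> FAULT, evict 3, frames=[4,2] (faults so far: 6)
  FIFO total faults: 6
--- LRU ---
  step 0: ref 3 -> FAULT, frames=[3,-] (faults so far: 1)
  step 1: ref 3 -> HIT, frames=[3,-] (faults so far: 1)
  step 2: ref 4 -> FAULT, frames=[3,4] (faults so far: 2)
  step 3: ref 1 -> FAULT, evict 3, frames=[1,4] (faults so far: 3)
  step 4: ref 3 -> FAULT, evict 4, frames=[1,3] (faults so far: 4)
  step 5: ref 1 -> HIT, frames=[1,3] (faults so far: 4)
  step 6: ref 4 -> FAULT, evict 3, frames=[1,4] (faults so far: 5)
  step 7: ref 4 -> HIT, frames=[1,4] (faults so far: 5)
  step 8: ref 4 -> HIT, frames=[1,4] (faults so far: 5)
  step 9: ref 3 -> FAULT, evict 1, frames=[3,4] (faults so far: 6)
  step 10: ref 3 -> HIT, frames=[3,4] (faults so far: 6)
  step 11: ref 2 -> FAULT, evict 4, frames=[3,2] (faults so far: 7)
  LRU total faults: 7
--- Optimal ---
  step 0: ref 3 -> FAULT, frames=[3,-] (faults so far: 1)
  step 1: ref 3 -> HIT, frames=[3,-] (faults so far: 1)
  step 2: ref 4 -> FAULT, frames=[3,4] (faults so far: 2)
  step 3: ref 1 -> FAULT, evict 4, frames=[3,1] (faults so far: 3)
  step 4: ref 3 -> HIT, frames=[3,1] (faults so far: 3)
  step 5: ref 1 -> HIT, frames=[3,1] (faults so far: 3)
  step 6: ref 4 -> FAULT, evict 1, frames=[3,4] (faults so far: 4)
  step 7: ref 4 -> HIT, frames=[3,4] (faults so far: 4)
  step 8: ref 4 -> HIT, frames=[3,4] (faults so far: 4)
  step 9: ref 3 -> HIT, frames=[3,4] (faults so far: 4)
  step 10: ref 3 -> HIT, frames=[3,4] (faults so far: 4)
  step 11: ref 2 -> FAULT, evict 3, frames=[2,4] (faults so far: 5)
  Optimal total faults: 5

Answer: 6 7 5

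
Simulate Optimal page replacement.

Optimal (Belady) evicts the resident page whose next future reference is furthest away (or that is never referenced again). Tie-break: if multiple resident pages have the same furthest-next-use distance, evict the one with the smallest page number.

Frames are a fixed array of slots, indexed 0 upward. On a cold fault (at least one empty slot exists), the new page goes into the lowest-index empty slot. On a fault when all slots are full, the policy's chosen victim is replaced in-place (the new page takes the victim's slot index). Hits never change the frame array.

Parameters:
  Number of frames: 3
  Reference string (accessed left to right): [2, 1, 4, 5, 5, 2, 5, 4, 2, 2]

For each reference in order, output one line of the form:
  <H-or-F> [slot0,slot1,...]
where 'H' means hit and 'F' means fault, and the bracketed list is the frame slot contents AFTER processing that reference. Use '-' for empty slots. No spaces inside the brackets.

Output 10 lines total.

F [2,-,-]
F [2,1,-]
F [2,1,4]
F [2,5,4]
H [2,5,4]
H [2,5,4]
H [2,5,4]
H [2,5,4]
H [2,5,4]
H [2,5,4]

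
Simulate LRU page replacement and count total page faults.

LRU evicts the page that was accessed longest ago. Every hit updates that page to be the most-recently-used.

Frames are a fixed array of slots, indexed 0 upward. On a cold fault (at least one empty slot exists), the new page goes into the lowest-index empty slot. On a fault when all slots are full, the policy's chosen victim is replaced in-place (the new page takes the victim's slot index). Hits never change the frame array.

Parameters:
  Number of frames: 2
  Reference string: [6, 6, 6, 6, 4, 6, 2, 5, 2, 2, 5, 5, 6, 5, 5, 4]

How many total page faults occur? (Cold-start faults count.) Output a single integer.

Answer: 6

Derivation:
Step 0: ref 6 → FAULT, frames=[6,-]
Step 1: ref 6 → HIT, frames=[6,-]
Step 2: ref 6 → HIT, frames=[6,-]
Step 3: ref 6 → HIT, frames=[6,-]
Step 4: ref 4 → FAULT, frames=[6,4]
Step 5: ref 6 → HIT, frames=[6,4]
Step 6: ref 2 → FAULT (evict 4), frames=[6,2]
Step 7: ref 5 → FAULT (evict 6), frames=[5,2]
Step 8: ref 2 → HIT, frames=[5,2]
Step 9: ref 2 → HIT, frames=[5,2]
Step 10: ref 5 → HIT, frames=[5,2]
Step 11: ref 5 → HIT, frames=[5,2]
Step 12: ref 6 → FAULT (evict 2), frames=[5,6]
Step 13: ref 5 → HIT, frames=[5,6]
Step 14: ref 5 → HIT, frames=[5,6]
Step 15: ref 4 → FAULT (evict 6), frames=[5,4]
Total faults: 6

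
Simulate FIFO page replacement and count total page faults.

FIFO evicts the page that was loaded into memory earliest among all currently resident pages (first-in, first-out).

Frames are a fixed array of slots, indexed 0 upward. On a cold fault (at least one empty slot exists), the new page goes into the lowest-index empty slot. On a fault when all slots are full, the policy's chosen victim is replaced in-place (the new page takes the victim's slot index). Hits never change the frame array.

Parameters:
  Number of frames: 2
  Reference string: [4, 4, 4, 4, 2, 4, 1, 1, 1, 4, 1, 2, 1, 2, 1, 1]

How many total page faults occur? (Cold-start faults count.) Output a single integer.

Step 0: ref 4 → FAULT, frames=[4,-]
Step 1: ref 4 → HIT, frames=[4,-]
Step 2: ref 4 → HIT, frames=[4,-]
Step 3: ref 4 → HIT, frames=[4,-]
Step 4: ref 2 → FAULT, frames=[4,2]
Step 5: ref 4 → HIT, frames=[4,2]
Step 6: ref 1 → FAULT (evict 4), frames=[1,2]
Step 7: ref 1 → HIT, frames=[1,2]
Step 8: ref 1 → HIT, frames=[1,2]
Step 9: ref 4 → FAULT (evict 2), frames=[1,4]
Step 10: ref 1 → HIT, frames=[1,4]
Step 11: ref 2 → FAULT (evict 1), frames=[2,4]
Step 12: ref 1 → FAULT (evict 4), frames=[2,1]
Step 13: ref 2 → HIT, frames=[2,1]
Step 14: ref 1 → HIT, frames=[2,1]
Step 15: ref 1 → HIT, frames=[2,1]
Total faults: 6

Answer: 6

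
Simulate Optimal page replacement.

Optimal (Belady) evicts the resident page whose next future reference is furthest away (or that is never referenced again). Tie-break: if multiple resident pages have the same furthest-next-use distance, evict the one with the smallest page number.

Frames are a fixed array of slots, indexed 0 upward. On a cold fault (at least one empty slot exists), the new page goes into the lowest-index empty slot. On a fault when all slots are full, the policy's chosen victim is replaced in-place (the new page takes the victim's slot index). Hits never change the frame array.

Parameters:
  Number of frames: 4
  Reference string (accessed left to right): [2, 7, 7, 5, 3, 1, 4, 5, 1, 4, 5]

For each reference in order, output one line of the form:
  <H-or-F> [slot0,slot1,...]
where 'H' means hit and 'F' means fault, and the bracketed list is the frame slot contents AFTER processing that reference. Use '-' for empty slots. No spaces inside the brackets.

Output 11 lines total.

F [2,-,-,-]
F [2,7,-,-]
H [2,7,-,-]
F [2,7,5,-]
F [2,7,5,3]
F [1,7,5,3]
F [1,7,5,4]
H [1,7,5,4]
H [1,7,5,4]
H [1,7,5,4]
H [1,7,5,4]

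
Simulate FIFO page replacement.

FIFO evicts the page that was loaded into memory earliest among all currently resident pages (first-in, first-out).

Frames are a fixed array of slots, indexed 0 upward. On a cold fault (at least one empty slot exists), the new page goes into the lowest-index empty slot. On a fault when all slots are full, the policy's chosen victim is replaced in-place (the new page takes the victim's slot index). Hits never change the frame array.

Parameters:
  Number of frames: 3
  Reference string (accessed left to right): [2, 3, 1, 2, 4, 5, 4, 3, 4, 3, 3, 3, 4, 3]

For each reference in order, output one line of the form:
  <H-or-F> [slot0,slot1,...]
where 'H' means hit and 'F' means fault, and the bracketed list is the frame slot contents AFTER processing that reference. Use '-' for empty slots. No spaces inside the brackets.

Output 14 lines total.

F [2,-,-]
F [2,3,-]
F [2,3,1]
H [2,3,1]
F [4,3,1]
F [4,5,1]
H [4,5,1]
F [4,5,3]
H [4,5,3]
H [4,5,3]
H [4,5,3]
H [4,5,3]
H [4,5,3]
H [4,5,3]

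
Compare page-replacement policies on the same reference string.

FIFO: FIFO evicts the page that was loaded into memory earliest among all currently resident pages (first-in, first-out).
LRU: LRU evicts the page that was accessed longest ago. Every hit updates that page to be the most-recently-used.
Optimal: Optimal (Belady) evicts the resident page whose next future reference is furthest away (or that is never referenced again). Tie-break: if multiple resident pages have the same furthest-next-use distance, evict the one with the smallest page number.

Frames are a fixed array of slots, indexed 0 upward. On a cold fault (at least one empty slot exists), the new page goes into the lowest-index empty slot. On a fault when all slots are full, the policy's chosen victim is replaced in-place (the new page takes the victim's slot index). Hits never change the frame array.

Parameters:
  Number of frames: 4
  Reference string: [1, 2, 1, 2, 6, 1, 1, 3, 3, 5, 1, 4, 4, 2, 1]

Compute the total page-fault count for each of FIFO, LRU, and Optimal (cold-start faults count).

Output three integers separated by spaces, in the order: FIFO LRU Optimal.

--- FIFO ---
  step 0: ref 1 -> FAULT, frames=[1,-,-,-] (faults so far: 1)
  step 1: ref 2 -> FAULT, frames=[1,2,-,-] (faults so far: 2)
  step 2: ref 1 -> HIT, frames=[1,2,-,-] (faults so far: 2)
  step 3: ref 2 -> HIT, frames=[1,2,-,-] (faults so far: 2)
  step 4: ref 6 -> FAULT, frames=[1,2,6,-] (faults so far: 3)
  step 5: ref 1 -> HIT, frames=[1,2,6,-] (faults so far: 3)
  step 6: ref 1 -> HIT, frames=[1,2,6,-] (faults so far: 3)
  step 7: ref 3 -> FAULT, frames=[1,2,6,3] (faults so far: 4)
  step 8: ref 3 -> HIT, frames=[1,2,6,3] (faults so far: 4)
  step 9: ref 5 -> FAULT, evict 1, frames=[5,2,6,3] (faults so far: 5)
  step 10: ref 1 -> FAULT, evict 2, frames=[5,1,6,3] (faults so far: 6)
  step 11: ref 4 -> FAULT, evict 6, frames=[5,1,4,3] (faults so far: 7)
  step 12: ref 4 -> HIT, frames=[5,1,4,3] (faults so far: 7)
  step 13: ref 2 -> FAULT, evict 3, frames=[5,1,4,2] (faults so far: 8)
  step 14: ref 1 -> HIT, frames=[5,1,4,2] (faults so far: 8)
  FIFO total faults: 8
--- LRU ---
  step 0: ref 1 -> FAULT, frames=[1,-,-,-] (faults so far: 1)
  step 1: ref 2 -> FAULT, frames=[1,2,-,-] (faults so far: 2)
  step 2: ref 1 -> HIT, frames=[1,2,-,-] (faults so far: 2)
  step 3: ref 2 -> HIT, frames=[1,2,-,-] (faults so far: 2)
  step 4: ref 6 -> FAULT, frames=[1,2,6,-] (faults so far: 3)
  step 5: ref 1 -> HIT, frames=[1,2,6,-] (faults so far: 3)
  step 6: ref 1 -> HIT, frames=[1,2,6,-] (faults so far: 3)
  step 7: ref 3 -> FAULT, frames=[1,2,6,3] (faults so far: 4)
  step 8: ref 3 -> HIT, frames=[1,2,6,3] (faults so far: 4)
  step 9: ref 5 -> FAULT, evict 2, frames=[1,5,6,3] (faults so far: 5)
  step 10: ref 1 -> HIT, frames=[1,5,6,3] (faults so far: 5)
  step 11: ref 4 -> FAULT, evict 6, frames=[1,5,4,3] (faults so far: 6)
  step 12: ref 4 -> HIT, frames=[1,5,4,3] (faults so far: 6)
  step 13: ref 2 -> FAULT, evict 3, frames=[1,5,4,2] (faults so far: 7)
  step 14: ref 1 -> HIT, frames=[1,5,4,2] (faults so far: 7)
  LRU total faults: 7
--- Optimal ---
  step 0: ref 1 -> FAULT, frames=[1,-,-,-] (faults so far: 1)
  step 1: ref 2 -> FAULT, frames=[1,2,-,-] (faults so far: 2)
  step 2: ref 1 -> HIT, frames=[1,2,-,-] (faults so far: 2)
  step 3: ref 2 -> HIT, frames=[1,2,-,-] (faults so far: 2)
  step 4: ref 6 -> FAULT, frames=[1,2,6,-] (faults so far: 3)
  step 5: ref 1 -> HIT, frames=[1,2,6,-] (faults so far: 3)
  step 6: ref 1 -> HIT, frames=[1,2,6,-] (faults so far: 3)
  step 7: ref 3 -> FAULT, frames=[1,2,6,3] (faults so far: 4)
  step 8: ref 3 -> HIT, frames=[1,2,6,3] (faults so far: 4)
  step 9: ref 5 -> FAULT, evict 3, frames=[1,2,6,5] (faults so far: 5)
  step 10: ref 1 -> HIT, frames=[1,2,6,5] (faults so far: 5)
  step 11: ref 4 -> FAULT, evict 5, frames=[1,2,6,4] (faults so far: 6)
  step 12: ref 4 -> HIT, frames=[1,2,6,4] (faults so far: 6)
  step 13: ref 2 -> HIT, frames=[1,2,6,4] (faults so far: 6)
  step 14: ref 1 -> HIT, frames=[1,2,6,4] (faults so far: 6)
  Optimal total faults: 6

Answer: 8 7 6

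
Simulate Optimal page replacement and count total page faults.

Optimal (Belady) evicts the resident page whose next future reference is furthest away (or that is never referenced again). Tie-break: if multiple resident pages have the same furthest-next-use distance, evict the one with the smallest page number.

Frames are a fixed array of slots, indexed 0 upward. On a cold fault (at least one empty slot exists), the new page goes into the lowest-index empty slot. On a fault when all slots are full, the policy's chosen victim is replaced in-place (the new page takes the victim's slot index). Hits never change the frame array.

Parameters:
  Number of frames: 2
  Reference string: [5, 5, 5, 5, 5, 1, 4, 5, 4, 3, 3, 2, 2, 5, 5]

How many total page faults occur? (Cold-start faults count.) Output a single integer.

Answer: 5

Derivation:
Step 0: ref 5 → FAULT, frames=[5,-]
Step 1: ref 5 → HIT, frames=[5,-]
Step 2: ref 5 → HIT, frames=[5,-]
Step 3: ref 5 → HIT, frames=[5,-]
Step 4: ref 5 → HIT, frames=[5,-]
Step 5: ref 1 → FAULT, frames=[5,1]
Step 6: ref 4 → FAULT (evict 1), frames=[5,4]
Step 7: ref 5 → HIT, frames=[5,4]
Step 8: ref 4 → HIT, frames=[5,4]
Step 9: ref 3 → FAULT (evict 4), frames=[5,3]
Step 10: ref 3 → HIT, frames=[5,3]
Step 11: ref 2 → FAULT (evict 3), frames=[5,2]
Step 12: ref 2 → HIT, frames=[5,2]
Step 13: ref 5 → HIT, frames=[5,2]
Step 14: ref 5 → HIT, frames=[5,2]
Total faults: 5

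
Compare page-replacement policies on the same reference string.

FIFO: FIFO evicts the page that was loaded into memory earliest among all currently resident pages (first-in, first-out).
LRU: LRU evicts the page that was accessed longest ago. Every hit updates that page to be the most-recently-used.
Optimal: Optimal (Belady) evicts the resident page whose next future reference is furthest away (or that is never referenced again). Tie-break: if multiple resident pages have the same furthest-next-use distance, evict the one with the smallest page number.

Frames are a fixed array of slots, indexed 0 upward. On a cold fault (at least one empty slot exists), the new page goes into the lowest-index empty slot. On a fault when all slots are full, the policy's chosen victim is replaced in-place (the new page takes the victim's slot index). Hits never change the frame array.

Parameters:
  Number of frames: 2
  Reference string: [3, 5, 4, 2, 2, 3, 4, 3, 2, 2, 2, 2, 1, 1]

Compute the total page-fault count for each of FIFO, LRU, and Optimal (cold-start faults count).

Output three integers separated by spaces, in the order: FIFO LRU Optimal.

Answer: 8 8 7

Derivation:
--- FIFO ---
  step 0: ref 3 -> FAULT, frames=[3,-] (faults so far: 1)
  step 1: ref 5 -> FAULT, frames=[3,5] (faults so far: 2)
  step 2: ref 4 -> FAULT, evict 3, frames=[4,5] (faults so far: 3)
  step 3: ref 2 -> FAULT, evict 5, frames=[4,2] (faults so far: 4)
  step 4: ref 2 -> HIT, frames=[4,2] (faults so far: 4)
  step 5: ref 3 -> FAULT, evict 4, frames=[3,2] (faults so far: 5)
  step 6: ref 4 -> FAULT, evict 2, frames=[3,4] (faults so far: 6)
  step 7: ref 3 -> HIT, frames=[3,4] (faults so far: 6)
  step 8: ref 2 -> FAULT, evict 3, frames=[2,4] (faults so far: 7)
  step 9: ref 2 -> HIT, frames=[2,4] (faults so far: 7)
  step 10: ref 2 -> HIT, frames=[2,4] (faults so far: 7)
  step 11: ref 2 -> HIT, frames=[2,4] (faults so far: 7)
  step 12: ref 1 -> FAULT, evict 4, frames=[2,1] (faults so far: 8)
  step 13: ref 1 -> HIT, frames=[2,1] (faults so far: 8)
  FIFO total faults: 8
--- LRU ---
  step 0: ref 3 -> FAULT, frames=[3,-] (faults so far: 1)
  step 1: ref 5 -> FAULT, frames=[3,5] (faults so far: 2)
  step 2: ref 4 -> FAULT, evict 3, frames=[4,5] (faults so far: 3)
  step 3: ref 2 -> FAULT, evict 5, frames=[4,2] (faults so far: 4)
  step 4: ref 2 -> HIT, frames=[4,2] (faults so far: 4)
  step 5: ref 3 -> FAULT, evict 4, frames=[3,2] (faults so far: 5)
  step 6: ref 4 -> FAULT, evict 2, frames=[3,4] (faults so far: 6)
  step 7: ref 3 -> HIT, frames=[3,4] (faults so far: 6)
  step 8: ref 2 -> FAULT, evict 4, frames=[3,2] (faults so far: 7)
  step 9: ref 2 -> HIT, frames=[3,2] (faults so far: 7)
  step 10: ref 2 -> HIT, frames=[3,2] (faults so far: 7)
  step 11: ref 2 -> HIT, frames=[3,2] (faults so far: 7)
  step 12: ref 1 -> FAULT, evict 3, frames=[1,2] (faults so far: 8)
  step 13: ref 1 -> HIT, frames=[1,2] (faults so far: 8)
  LRU total faults: 8
--- Optimal ---
  step 0: ref 3 -> FAULT, frames=[3,-] (faults so far: 1)
  step 1: ref 5 -> FAULT, frames=[3,5] (faults so far: 2)
  step 2: ref 4 -> FAULT, evict 5, frames=[3,4] (faults so far: 3)
  step 3: ref 2 -> FAULT, evict 4, frames=[3,2] (faults so far: 4)
  step 4: ref 2 -> HIT, frames=[3,2] (faults so far: 4)
  step 5: ref 3 -> HIT, frames=[3,2] (faults so far: 4)
  step 6: ref 4 -> FAULT, evict 2, frames=[3,4] (faults so far: 5)
  step 7: ref 3 -> HIT, frames=[3,4] (faults so far: 5)
  step 8: ref 2 -> FAULT, evict 3, frames=[2,4] (faults so far: 6)
  step 9: ref 2 -> HIT, frames=[2,4] (faults so far: 6)
  step 10: ref 2 -> HIT, frames=[2,4] (faults so far: 6)
  step 11: ref 2 -> HIT, frames=[2,4] (faults so far: 6)
  step 12: ref 1 -> FAULT, evict 2, frames=[1,4] (faults so far: 7)
  step 13: ref 1 -> HIT, frames=[1,4] (faults so far: 7)
  Optimal total faults: 7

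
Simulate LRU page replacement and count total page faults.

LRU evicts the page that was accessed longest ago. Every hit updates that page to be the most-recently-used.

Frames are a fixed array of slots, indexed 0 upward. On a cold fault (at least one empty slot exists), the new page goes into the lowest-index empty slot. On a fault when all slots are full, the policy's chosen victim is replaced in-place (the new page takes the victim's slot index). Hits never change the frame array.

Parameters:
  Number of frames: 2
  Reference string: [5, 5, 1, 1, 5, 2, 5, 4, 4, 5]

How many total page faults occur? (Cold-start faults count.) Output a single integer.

Step 0: ref 5 → FAULT, frames=[5,-]
Step 1: ref 5 → HIT, frames=[5,-]
Step 2: ref 1 → FAULT, frames=[5,1]
Step 3: ref 1 → HIT, frames=[5,1]
Step 4: ref 5 → HIT, frames=[5,1]
Step 5: ref 2 → FAULT (evict 1), frames=[5,2]
Step 6: ref 5 → HIT, frames=[5,2]
Step 7: ref 4 → FAULT (evict 2), frames=[5,4]
Step 8: ref 4 → HIT, frames=[5,4]
Step 9: ref 5 → HIT, frames=[5,4]
Total faults: 4

Answer: 4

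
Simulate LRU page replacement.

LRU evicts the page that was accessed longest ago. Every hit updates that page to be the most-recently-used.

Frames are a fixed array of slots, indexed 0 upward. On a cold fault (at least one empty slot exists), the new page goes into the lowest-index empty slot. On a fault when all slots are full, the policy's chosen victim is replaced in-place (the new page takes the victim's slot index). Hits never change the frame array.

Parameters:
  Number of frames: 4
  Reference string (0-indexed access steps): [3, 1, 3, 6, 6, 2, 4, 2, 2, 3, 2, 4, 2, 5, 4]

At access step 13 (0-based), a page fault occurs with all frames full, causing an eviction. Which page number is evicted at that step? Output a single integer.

Step 0: ref 3 -> FAULT, frames=[3,-,-,-]
Step 1: ref 1 -> FAULT, frames=[3,1,-,-]
Step 2: ref 3 -> HIT, frames=[3,1,-,-]
Step 3: ref 6 -> FAULT, frames=[3,1,6,-]
Step 4: ref 6 -> HIT, frames=[3,1,6,-]
Step 5: ref 2 -> FAULT, frames=[3,1,6,2]
Step 6: ref 4 -> FAULT, evict 1, frames=[3,4,6,2]
Step 7: ref 2 -> HIT, frames=[3,4,6,2]
Step 8: ref 2 -> HIT, frames=[3,4,6,2]
Step 9: ref 3 -> HIT, frames=[3,4,6,2]
Step 10: ref 2 -> HIT, frames=[3,4,6,2]
Step 11: ref 4 -> HIT, frames=[3,4,6,2]
Step 12: ref 2 -> HIT, frames=[3,4,6,2]
Step 13: ref 5 -> FAULT, evict 6, frames=[3,4,5,2]
At step 13: evicted page 6

Answer: 6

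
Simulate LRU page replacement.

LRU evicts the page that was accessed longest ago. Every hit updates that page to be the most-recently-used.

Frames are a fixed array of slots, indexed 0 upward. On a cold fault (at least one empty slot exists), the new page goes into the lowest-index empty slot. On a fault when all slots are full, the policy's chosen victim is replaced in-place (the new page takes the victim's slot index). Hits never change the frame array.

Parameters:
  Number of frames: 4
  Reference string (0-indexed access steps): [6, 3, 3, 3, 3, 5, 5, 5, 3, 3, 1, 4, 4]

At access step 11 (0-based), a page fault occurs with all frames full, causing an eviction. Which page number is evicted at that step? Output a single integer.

Step 0: ref 6 -> FAULT, frames=[6,-,-,-]
Step 1: ref 3 -> FAULT, frames=[6,3,-,-]
Step 2: ref 3 -> HIT, frames=[6,3,-,-]
Step 3: ref 3 -> HIT, frames=[6,3,-,-]
Step 4: ref 3 -> HIT, frames=[6,3,-,-]
Step 5: ref 5 -> FAULT, frames=[6,3,5,-]
Step 6: ref 5 -> HIT, frames=[6,3,5,-]
Step 7: ref 5 -> HIT, frames=[6,3,5,-]
Step 8: ref 3 -> HIT, frames=[6,3,5,-]
Step 9: ref 3 -> HIT, frames=[6,3,5,-]
Step 10: ref 1 -> FAULT, frames=[6,3,5,1]
Step 11: ref 4 -> FAULT, evict 6, frames=[4,3,5,1]
At step 11: evicted page 6

Answer: 6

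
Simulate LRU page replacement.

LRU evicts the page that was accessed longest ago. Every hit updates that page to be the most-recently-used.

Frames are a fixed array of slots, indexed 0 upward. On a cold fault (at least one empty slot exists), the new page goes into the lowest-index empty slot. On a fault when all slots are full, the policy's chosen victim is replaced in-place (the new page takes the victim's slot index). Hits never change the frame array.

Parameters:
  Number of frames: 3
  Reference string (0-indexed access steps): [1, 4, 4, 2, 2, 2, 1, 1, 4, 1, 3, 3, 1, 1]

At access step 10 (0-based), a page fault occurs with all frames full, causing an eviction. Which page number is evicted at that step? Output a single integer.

Answer: 2

Derivation:
Step 0: ref 1 -> FAULT, frames=[1,-,-]
Step 1: ref 4 -> FAULT, frames=[1,4,-]
Step 2: ref 4 -> HIT, frames=[1,4,-]
Step 3: ref 2 -> FAULT, frames=[1,4,2]
Step 4: ref 2 -> HIT, frames=[1,4,2]
Step 5: ref 2 -> HIT, frames=[1,4,2]
Step 6: ref 1 -> HIT, frames=[1,4,2]
Step 7: ref 1 -> HIT, frames=[1,4,2]
Step 8: ref 4 -> HIT, frames=[1,4,2]
Step 9: ref 1 -> HIT, frames=[1,4,2]
Step 10: ref 3 -> FAULT, evict 2, frames=[1,4,3]
At step 10: evicted page 2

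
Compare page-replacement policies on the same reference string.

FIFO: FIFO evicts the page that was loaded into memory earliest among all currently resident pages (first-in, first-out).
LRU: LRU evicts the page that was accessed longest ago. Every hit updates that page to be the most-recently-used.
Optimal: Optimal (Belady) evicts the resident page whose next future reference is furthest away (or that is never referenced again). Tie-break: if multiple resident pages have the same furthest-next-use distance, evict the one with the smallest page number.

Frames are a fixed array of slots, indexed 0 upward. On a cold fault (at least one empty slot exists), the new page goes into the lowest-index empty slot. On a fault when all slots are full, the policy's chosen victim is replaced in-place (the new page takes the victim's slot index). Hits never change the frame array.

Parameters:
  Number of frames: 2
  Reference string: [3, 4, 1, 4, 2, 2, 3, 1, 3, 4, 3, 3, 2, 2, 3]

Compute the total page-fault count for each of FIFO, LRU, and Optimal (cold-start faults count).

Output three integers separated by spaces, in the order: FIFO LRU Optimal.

Answer: 9 8 7

Derivation:
--- FIFO ---
  step 0: ref 3 -> FAULT, frames=[3,-] (faults so far: 1)
  step 1: ref 4 -> FAULT, frames=[3,4] (faults so far: 2)
  step 2: ref 1 -> FAULT, evict 3, frames=[1,4] (faults so far: 3)
  step 3: ref 4 -> HIT, frames=[1,4] (faults so far: 3)
  step 4: ref 2 -> FAULT, evict 4, frames=[1,2] (faults so far: 4)
  step 5: ref 2 -> HIT, frames=[1,2] (faults so far: 4)
  step 6: ref 3 -> FAULT, evict 1, frames=[3,2] (faults so far: 5)
  step 7: ref 1 -> FAULT, evict 2, frames=[3,1] (faults so far: 6)
  step 8: ref 3 -> HIT, frames=[3,1] (faults so far: 6)
  step 9: ref 4 -> FAULT, evict 3, frames=[4,1] (faults so far: 7)
  step 10: ref 3 -> FAULT, evict 1, frames=[4,3] (faults so far: 8)
  step 11: ref 3 -> HIT, frames=[4,3] (faults so far: 8)
  step 12: ref 2 -> FAULT, evict 4, frames=[2,3] (faults so far: 9)
  step 13: ref 2 -> HIT, frames=[2,3] (faults so far: 9)
  step 14: ref 3 -> HIT, frames=[2,3] (faults so far: 9)
  FIFO total faults: 9
--- LRU ---
  step 0: ref 3 -> FAULT, frames=[3,-] (faults so far: 1)
  step 1: ref 4 -> FAULT, frames=[3,4] (faults so far: 2)
  step 2: ref 1 -> FAULT, evict 3, frames=[1,4] (faults so far: 3)
  step 3: ref 4 -> HIT, frames=[1,4] (faults so far: 3)
  step 4: ref 2 -> FAULT, evict 1, frames=[2,4] (faults so far: 4)
  step 5: ref 2 -> HIT, frames=[2,4] (faults so far: 4)
  step 6: ref 3 -> FAULT, evict 4, frames=[2,3] (faults so far: 5)
  step 7: ref 1 -> FAULT, evict 2, frames=[1,3] (faults so far: 6)
  step 8: ref 3 -> HIT, frames=[1,3] (faults so far: 6)
  step 9: ref 4 -> FAULT, evict 1, frames=[4,3] (faults so far: 7)
  step 10: ref 3 -> HIT, frames=[4,3] (faults so far: 7)
  step 11: ref 3 -> HIT, frames=[4,3] (faults so far: 7)
  step 12: ref 2 -> FAULT, evict 4, frames=[2,3] (faults so far: 8)
  step 13: ref 2 -> HIT, frames=[2,3] (faults so far: 8)
  step 14: ref 3 -> HIT, frames=[2,3] (faults so far: 8)
  LRU total faults: 8
--- Optimal ---
  step 0: ref 3 -> FAULT, frames=[3,-] (faults so far: 1)
  step 1: ref 4 -> FAULT, frames=[3,4] (faults so far: 2)
  step 2: ref 1 -> FAULT, evict 3, frames=[1,4] (faults so far: 3)
  step 3: ref 4 -> HIT, frames=[1,4] (faults so far: 3)
  step 4: ref 2 -> FAULT, evict 4, frames=[1,2] (faults so far: 4)
  step 5: ref 2 -> HIT, frames=[1,2] (faults so far: 4)
  step 6: ref 3 -> FAULT, evict 2, frames=[1,3] (faults so far: 5)
  step 7: ref 1 -> HIT, frames=[1,3] (faults so far: 5)
  step 8: ref 3 -> HIT, frames=[1,3] (faults so far: 5)
  step 9: ref 4 -> FAULT, evict 1, frames=[4,3] (faults so far: 6)
  step 10: ref 3 -> HIT, frames=[4,3] (faults so far: 6)
  step 11: ref 3 -> HIT, frames=[4,3] (faults so far: 6)
  step 12: ref 2 -> FAULT, evict 4, frames=[2,3] (faults so far: 7)
  step 13: ref 2 -> HIT, frames=[2,3] (faults so far: 7)
  step 14: ref 3 -> HIT, frames=[2,3] (faults so far: 7)
  Optimal total faults: 7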